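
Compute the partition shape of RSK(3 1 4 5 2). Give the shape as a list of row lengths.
Row-insert each entry into an empty tableau.

After inserting 3: P = [[3]].
After inserting 1: P = [[1], [3]].
After inserting 4: P = [[1, 4], [3]].
After inserting 5: P = [[1, 4, 5], [3]].
After inserting 2: P = [[1, 2, 5], [3, 4]].

The final insertion tableau P = [[1, 2, 5], [3, 4]] has shape [3, 2].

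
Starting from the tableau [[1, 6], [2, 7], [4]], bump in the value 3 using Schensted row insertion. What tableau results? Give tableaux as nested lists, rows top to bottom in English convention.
[[1, 3], [2, 6], [4, 7]]

In row 1, 3 replaces 6 (the leftmost entry greater than 3); 6 is bumped to row 2. In row 2, 6 replaces 7 (the leftmost entry greater than 6); 7 is bumped to row 3. 7 is appended to row 3. The new tableau is [[1, 3], [2, 6], [4, 7]].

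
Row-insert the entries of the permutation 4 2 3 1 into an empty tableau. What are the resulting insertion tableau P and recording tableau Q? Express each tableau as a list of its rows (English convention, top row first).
P = [[1, 3], [2], [4]], Q = [[1, 3], [2], [4]]

Insert each entry of the permutation into P by Schensted row insertion, recording in Q the position of each new cell.

Insert 4: appended to row 1. P = [[4]].
Insert 2: 2 bumps 4 from row 1; 4 starts row 2. P = [[2], [4]].
Insert 3: appended to row 1. P = [[2, 3], [4]].
Insert 1: 1 bumps 2 from row 1; 2 bumps 4 from row 2; 4 starts row 3. P = [[1, 3], [2], [4]].

So P = [[1, 3], [2], [4]], Q = [[1, 3], [2], [4]].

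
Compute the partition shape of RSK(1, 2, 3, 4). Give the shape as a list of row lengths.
Row-insert each entry into an empty tableau.

After inserting 1: P = [[1]].
After inserting 2: P = [[1, 2]].
After inserting 3: P = [[1, 2, 3]].
After inserting 4: P = [[1, 2, 3, 4]].

The final insertion tableau P = [[1, 2, 3, 4]] has shape [4].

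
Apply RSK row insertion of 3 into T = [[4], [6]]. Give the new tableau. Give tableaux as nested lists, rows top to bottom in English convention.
[[3], [4], [6]]

In row 1, 3 replaces 4 (the leftmost entry greater than 3); 4 is bumped to row 2. In row 2, 4 replaces 6 (the leftmost entry greater than 4); 6 is bumped to row 3. 6 starts a new row 3. The new tableau is [[3], [4], [6]].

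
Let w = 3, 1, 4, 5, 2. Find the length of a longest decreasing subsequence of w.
2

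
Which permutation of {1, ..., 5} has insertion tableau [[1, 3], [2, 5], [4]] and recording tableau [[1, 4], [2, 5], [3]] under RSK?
4 2 1 5 3

Reverse the RSK construction: for i from n down to 1, find the cell of Q containing i, remove the entry at that cell from P, and reverse-bump it up through P; the value ejected from row 1 is w(i).

Step i=5: Q has 5 at row 2, column 2; remove 5 from row 2 of P and reverse-bump: 5 enters row 1 and ejects 3. So w(5) = 3. P is now [[1, 5], [2], [4]].
Step i=4: Q has 4 at row 1, column 2; remove that cell from P, ejecting 5. So w(4) = 5. P is now [[1], [2], [4]].
Step i=3: Q has 3 at row 3, column 1; remove 4 from row 3 of P and reverse-bump: 4 enters row 2 and ejects 2; 2 enters row 1 and ejects 1. So w(3) = 1. P is now [[2], [4]].
Step i=2: Q has 2 at row 2, column 1; remove 4 from row 2 of P and reverse-bump: 4 enters row 1 and ejects 2. So w(2) = 2. P is now [[4]].
Step i=1: Q has 1 at row 1, column 1; remove that cell from P, ejecting 4. So w(1) = 4. P is now [].

So w = 4 2 1 5 3.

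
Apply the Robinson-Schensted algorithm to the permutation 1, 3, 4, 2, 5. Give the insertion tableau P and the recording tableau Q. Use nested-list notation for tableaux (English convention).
Insert each entry of the permutation into P by Schensted row insertion, recording in Q the position of each new cell.

Insert 1: appended to row 1. P = [[1]], Q = [[1]].
Insert 3: appended to row 1. P = [[1, 3]], Q = [[1, 2]].
Insert 4: appended to row 1. P = [[1, 3, 4]], Q = [[1, 2, 3]].
Insert 2: 2 bumps 3 from row 1; 3 starts row 2. P = [[1, 2, 4], [3]], Q = [[1, 2, 3], [4]].
Insert 5: appended to row 1. P = [[1, 2, 4, 5], [3]], Q = [[1, 2, 3, 5], [4]].

So P = [[1, 2, 4, 5], [3]], Q = [[1, 2, 3, 5], [4]].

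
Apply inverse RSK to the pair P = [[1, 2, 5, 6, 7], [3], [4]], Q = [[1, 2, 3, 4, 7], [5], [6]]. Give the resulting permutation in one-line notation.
Reverse the RSK construction: for i from n down to 1, find the cell of Q containing i, remove the entry at that cell from P, and reverse-bump it up through P; the value ejected from row 1 is w(i).

Step i=7: Q has 7 at row 1, column 5; remove that cell from P, ejecting 7. So w(7) = 7. P is now [[1, 2, 5, 6], [3], [4]].
Step i=6: Q has 6 at row 3, column 1; remove 4 from row 3 of P and reverse-bump: 4 enters row 2 and ejects 3; 3 enters row 1 and ejects 2. So w(6) = 2. P is now [[1, 3, 5, 6], [4]].
Step i=5: Q has 5 at row 2, column 1; remove 4 from row 2 of P and reverse-bump: 4 enters row 1 and ejects 3. So w(5) = 3. P is now [[1, 4, 5, 6]].
Step i=4: Q has 4 at row 1, column 4; remove that cell from P, ejecting 6. So w(4) = 6. P is now [[1, 4, 5]].
Step i=3: Q has 3 at row 1, column 3; remove that cell from P, ejecting 5. So w(3) = 5. P is now [[1, 4]].
Step i=2: Q has 2 at row 1, column 2; remove that cell from P, ejecting 4. So w(2) = 4. P is now [[1]].
Step i=1: Q has 1 at row 1, column 1; remove that cell from P, ejecting 1. So w(1) = 1. P is now [].

So w = 1 4 5 6 3 2 7.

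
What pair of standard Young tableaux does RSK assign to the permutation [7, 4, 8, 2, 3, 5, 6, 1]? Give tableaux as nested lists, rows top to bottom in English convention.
Insert each entry of the permutation into P by Schensted row insertion, recording in Q the position of each new cell.

Insert 7: appended to row 1. P = [[7]], Q = [[1]].
Insert 4: 4 bumps 7 from row 1; 7 starts row 2. P = [[4], [7]], Q = [[1], [2]].
Insert 8: appended to row 1. P = [[4, 8], [7]], Q = [[1, 3], [2]].
Insert 2: 2 bumps 4 from row 1; 4 bumps 7 from row 2; 7 starts row 3. P = [[2, 8], [4], [7]], Q = [[1, 3], [2], [4]].
Insert 3: 3 bumps 8 from row 1; 8 appends to row 2. P = [[2, 3], [4, 8], [7]], Q = [[1, 3], [2, 5], [4]].
Insert 5: appended to row 1. P = [[2, 3, 5], [4, 8], [7]], Q = [[1, 3, 6], [2, 5], [4]].
Insert 6: appended to row 1. P = [[2, 3, 5, 6], [4, 8], [7]], Q = [[1, 3, 6, 7], [2, 5], [4]].
Insert 1: 1 bumps 2 from row 1; 2 bumps 4 from row 2; 4 bumps 7 from row 3; 7 starts row 4. P = [[1, 3, 5, 6], [2, 8], [4], [7]], Q = [[1, 3, 6, 7], [2, 5], [4], [8]].

So P = [[1, 3, 5, 6], [2, 8], [4], [7]], Q = [[1, 3, 6, 7], [2, 5], [4], [8]].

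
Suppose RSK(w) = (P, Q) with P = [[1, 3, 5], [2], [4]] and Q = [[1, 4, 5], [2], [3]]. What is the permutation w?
4 2 1 3 5

Reverse RSK: for i = n, n-1, ..., 1, locate i in Q, remove the corresponding corner cell from P, and reverse-bump its entry up through P; the value ejected from row 1 is w(i).

So w = 4 2 1 3 5.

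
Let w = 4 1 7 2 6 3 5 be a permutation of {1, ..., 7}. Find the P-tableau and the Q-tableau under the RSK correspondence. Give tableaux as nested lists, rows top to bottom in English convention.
Insert each entry of the permutation into P by Schensted row insertion, recording in Q the position of each new cell.

Insert 4: appended to row 1. P = [[4]], Q = [[1]].
Insert 1: 1 bumps 4 from row 1; 4 starts row 2. P = [[1], [4]], Q = [[1], [2]].
Insert 7: appended to row 1. P = [[1, 7], [4]], Q = [[1, 3], [2]].
Insert 2: 2 bumps 7 from row 1; 7 appends to row 2. P = [[1, 2], [4, 7]], Q = [[1, 3], [2, 4]].
Insert 6: appended to row 1. P = [[1, 2, 6], [4, 7]], Q = [[1, 3, 5], [2, 4]].
Insert 3: 3 bumps 6 from row 1; 6 bumps 7 from row 2; 7 starts row 3. P = [[1, 2, 3], [4, 6], [7]], Q = [[1, 3, 5], [2, 4], [6]].
Insert 5: appended to row 1. P = [[1, 2, 3, 5], [4, 6], [7]], Q = [[1, 3, 5, 7], [2, 4], [6]].

So P = [[1, 2, 3, 5], [4, 6], [7]], Q = [[1, 3, 5, 7], [2, 4], [6]].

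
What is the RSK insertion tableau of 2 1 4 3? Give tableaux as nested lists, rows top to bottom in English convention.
Insert 2: appended to row 1. P = [[2]].
Insert 1: 1 bumps 2 from row 1; 2 starts row 2. P = [[1], [2]].
Insert 4: appended to row 1. P = [[1, 4], [2]].
Insert 3: 3 bumps 4 from row 1; 4 appends to row 2. P = [[1, 3], [2, 4]].

So P = [[1, 3], [2, 4]].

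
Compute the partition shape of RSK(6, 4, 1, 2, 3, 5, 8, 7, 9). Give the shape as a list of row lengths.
Row-insert each entry into an empty tableau.

After inserting 6: P = [[6]].
After inserting 4: P = [[4], [6]].
After inserting 1: P = [[1], [4], [6]].
After inserting 2: P = [[1, 2], [4], [6]].
After inserting 3: P = [[1, 2, 3], [4], [6]].
After inserting 5: P = [[1, 2, 3, 5], [4], [6]].
After inserting 8: P = [[1, 2, 3, 5, 8], [4], [6]].
After inserting 7: P = [[1, 2, 3, 5, 7], [4, 8], [6]].
After inserting 9: P = [[1, 2, 3, 5, 7, 9], [4, 8], [6]].

The final insertion tableau P = [[1, 2, 3, 5, 7, 9], [4, 8], [6]] has shape [6, 2, 1].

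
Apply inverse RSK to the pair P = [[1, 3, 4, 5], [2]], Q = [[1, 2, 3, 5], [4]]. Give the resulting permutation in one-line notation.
2 3 4 1 5

Reverse the RSK construction: for i from n down to 1, find the cell of Q containing i, remove the entry at that cell from P, and reverse-bump it up through P; the value ejected from row 1 is w(i).

Step i=5: Q has 5 at row 1, column 4; remove that cell from P, ejecting 5. So w(5) = 5. P is now [[1, 3, 4], [2]].
Step i=4: Q has 4 at row 2, column 1; remove 2 from row 2 of P and reverse-bump: 2 enters row 1 and ejects 1. So w(4) = 1. P is now [[2, 3, 4]].
Step i=3: Q has 3 at row 1, column 3; remove that cell from P, ejecting 4. So w(3) = 4. P is now [[2, 3]].
Step i=2: Q has 2 at row 1, column 2; remove that cell from P, ejecting 3. So w(2) = 3. P is now [[2]].
Step i=1: Q has 1 at row 1, column 1; remove that cell from P, ejecting 2. So w(1) = 2. P is now [].

So w = 2 3 4 1 5.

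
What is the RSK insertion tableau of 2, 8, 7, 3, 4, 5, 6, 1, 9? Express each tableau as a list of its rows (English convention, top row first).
P = [[1, 3, 4, 5, 6, 9], [2], [7], [8]]

Insert 2: appended to row 1. P = [[2]].
Insert 8: appended to row 1. P = [[2, 8]].
Insert 7: 7 bumps 8 from row 1; 8 starts row 2. P = [[2, 7], [8]].
Insert 3: 3 bumps 7 from row 1; 7 bumps 8 from row 2; 8 starts row 3. P = [[2, 3], [7], [8]].
Insert 4: appended to row 1. P = [[2, 3, 4], [7], [8]].
Insert 5: appended to row 1. P = [[2, 3, 4, 5], [7], [8]].
Insert 6: appended to row 1. P = [[2, 3, 4, 5, 6], [7], [8]].
Insert 1: 1 bumps 2 from row 1; 2 bumps 7 from row 2; 7 bumps 8 from row 3; 8 starts row 4. P = [[1, 3, 4, 5, 6], [2], [7], [8]].
Insert 9: appended to row 1. P = [[1, 3, 4, 5, 6, 9], [2], [7], [8]].

So P = [[1, 3, 4, 5, 6, 9], [2], [7], [8]].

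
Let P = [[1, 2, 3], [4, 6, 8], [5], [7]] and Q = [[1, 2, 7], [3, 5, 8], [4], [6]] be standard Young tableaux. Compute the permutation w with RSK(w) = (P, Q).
5 7 6 1 4 2 8 3

Reverse the RSK construction: for i from n down to 1, find the cell of Q containing i, remove the entry at that cell from P, and reverse-bump it up through P; the value ejected from row 1 is w(i).

Step i=8: Q has 8 at row 2, column 3; remove 8 from row 2 of P and reverse-bump: 8 enters row 1 and ejects 3. So w(8) = 3. P is now [[1, 2, 8], [4, 6], [5], [7]].
Step i=7: Q has 7 at row 1, column 3; remove that cell from P, ejecting 8. So w(7) = 8. P is now [[1, 2], [4, 6], [5], [7]].
Step i=6: Q has 6 at row 4, column 1; remove 7 from row 4 of P and reverse-bump: 7 enters row 3 and ejects 5; 5 enters row 2 and ejects 4; 4 enters row 1 and ejects 2. So w(6) = 2. P is now [[1, 4], [5, 6], [7]].
Step i=5: Q has 5 at row 2, column 2; remove 6 from row 2 of P and reverse-bump: 6 enters row 1 and ejects 4. So w(5) = 4. P is now [[1, 6], [5], [7]].
Step i=4: Q has 4 at row 3, column 1; remove 7 from row 3 of P and reverse-bump: 7 enters row 2 and ejects 5; 5 enters row 1 and ejects 1. So w(4) = 1. P is now [[5, 6], [7]].
Step i=3: Q has 3 at row 2, column 1; remove 7 from row 2 of P and reverse-bump: 7 enters row 1 and ejects 6. So w(3) = 6. P is now [[5, 7]].
Step i=2: Q has 2 at row 1, column 2; remove that cell from P, ejecting 7. So w(2) = 7. P is now [[5]].
Step i=1: Q has 1 at row 1, column 1; remove that cell from P, ejecting 5. So w(1) = 5. P is now [].

So w = 5 7 6 1 4 2 8 3.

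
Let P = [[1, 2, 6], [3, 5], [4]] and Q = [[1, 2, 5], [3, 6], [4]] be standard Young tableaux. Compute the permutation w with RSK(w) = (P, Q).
4 5 3 1 6 2

Reverse the RSK construction: for i from n down to 1, find the cell of Q containing i, remove the entry at that cell from P, and reverse-bump it up through P; the value ejected from row 1 is w(i).

Step i=6: Q has 6 at row 2, column 2; remove 5 from row 2 of P and reverse-bump: 5 enters row 1 and ejects 2. So w(6) = 2. P is now [[1, 5, 6], [3], [4]].
Step i=5: Q has 5 at row 1, column 3; remove that cell from P, ejecting 6. So w(5) = 6. P is now [[1, 5], [3], [4]].
Step i=4: Q has 4 at row 3, column 1; remove 4 from row 3 of P and reverse-bump: 4 enters row 2 and ejects 3; 3 enters row 1 and ejects 1. So w(4) = 1. P is now [[3, 5], [4]].
Step i=3: Q has 3 at row 2, column 1; remove 4 from row 2 of P and reverse-bump: 4 enters row 1 and ejects 3. So w(3) = 3. P is now [[4, 5]].
Step i=2: Q has 2 at row 1, column 2; remove that cell from P, ejecting 5. So w(2) = 5. P is now [[4]].
Step i=1: Q has 1 at row 1, column 1; remove that cell from P, ejecting 4. So w(1) = 4. P is now [].

So w = 4 5 3 1 6 2.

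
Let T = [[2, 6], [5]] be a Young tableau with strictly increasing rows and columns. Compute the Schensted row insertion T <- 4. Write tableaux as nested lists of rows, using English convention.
In row 1, 4 replaces 6 (the leftmost entry greater than 4); 6 is bumped to row 2. 6 is appended to row 2. The new tableau is [[2, 4], [5, 6]].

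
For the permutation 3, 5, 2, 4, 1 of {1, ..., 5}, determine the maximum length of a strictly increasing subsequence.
2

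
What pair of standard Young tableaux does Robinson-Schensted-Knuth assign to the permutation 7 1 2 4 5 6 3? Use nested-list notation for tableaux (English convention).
P = [[1, 2, 3, 5, 6], [4], [7]], Q = [[1, 3, 4, 5, 6], [2], [7]]

Insert each entry of the permutation into P by Schensted row insertion, recording in Q the position of each new cell.

After inserting 7: P = [[7]].
After inserting 1: P = [[1], [7]].
After inserting 2: P = [[1, 2], [7]].
After inserting 4: P = [[1, 2, 4], [7]].
After inserting 5: P = [[1, 2, 4, 5], [7]].
After inserting 6: P = [[1, 2, 4, 5, 6], [7]].
After inserting 3: P = [[1, 2, 3, 5, 6], [4], [7]].

So P = [[1, 2, 3, 5, 6], [4], [7]], Q = [[1, 3, 4, 5, 6], [2], [7]].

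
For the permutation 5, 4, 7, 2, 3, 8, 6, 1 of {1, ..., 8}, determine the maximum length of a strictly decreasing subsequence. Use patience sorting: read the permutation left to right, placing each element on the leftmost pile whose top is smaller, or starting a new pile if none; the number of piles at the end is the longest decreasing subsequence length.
5: new pile. tops = [5]
4: new pile. tops = [5, 4]
7: onto pile 1 (replacing 5). tops = [7, 4]
2: new pile. tops = [7, 4, 2]
3: onto pile 3 (replacing 2). tops = [7, 4, 3]
8: onto pile 1 (replacing 7). tops = [8, 4, 3]
6: onto pile 2 (replacing 4). tops = [8, 6, 3]
1: new pile. tops = [8, 6, 3, 1]

4 piles, so the longest decreasing subsequence has length 4.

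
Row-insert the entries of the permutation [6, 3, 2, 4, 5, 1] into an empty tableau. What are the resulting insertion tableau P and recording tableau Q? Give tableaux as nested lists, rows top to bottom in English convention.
Insert each entry of the permutation into P by Schensted row insertion, recording in Q the position of each new cell.

After inserting 6: P = [[6]].
After inserting 3: P = [[3], [6]].
After inserting 2: P = [[2], [3], [6]].
After inserting 4: P = [[2, 4], [3], [6]].
After inserting 5: P = [[2, 4, 5], [3], [6]].
After inserting 1: P = [[1, 4, 5], [2], [3], [6]].

So P = [[1, 4, 5], [2], [3], [6]], Q = [[1, 4, 5], [2], [3], [6]].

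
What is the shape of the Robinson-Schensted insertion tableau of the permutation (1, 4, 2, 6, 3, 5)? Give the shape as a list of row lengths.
Row-insert each entry into an empty tableau.

After inserting 1: P = [[1]].
After inserting 4: P = [[1, 4]].
After inserting 2: P = [[1, 2], [4]].
After inserting 6: P = [[1, 2, 6], [4]].
After inserting 3: P = [[1, 2, 3], [4, 6]].
After inserting 5: P = [[1, 2, 3, 5], [4, 6]].

The final insertion tableau P = [[1, 2, 3, 5], [4, 6]] has shape [4, 2].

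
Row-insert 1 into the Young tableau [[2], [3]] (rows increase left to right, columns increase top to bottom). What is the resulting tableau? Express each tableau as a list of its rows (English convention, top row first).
[[1], [2], [3]]

In row 1, 1 replaces 2 (the leftmost entry greater than 1); 2 is bumped to row 2. In row 2, 2 replaces 3 (the leftmost entry greater than 2); 3 is bumped to row 3. 3 starts a new row 3. The new tableau is [[1], [2], [3]].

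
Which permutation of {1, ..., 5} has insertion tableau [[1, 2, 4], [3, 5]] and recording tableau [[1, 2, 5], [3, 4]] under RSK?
Reverse RSK: for i = n, n-1, ..., 1, locate i in Q, remove the corresponding corner cell from P, and reverse-bump its entry up through P; the value ejected from row 1 is w(i).

So w = 3 5 1 2 4.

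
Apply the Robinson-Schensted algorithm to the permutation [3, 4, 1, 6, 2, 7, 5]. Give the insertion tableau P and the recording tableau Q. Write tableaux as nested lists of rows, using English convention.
P = [[1, 2, 5, 7], [3, 4, 6]], Q = [[1, 2, 4, 6], [3, 5, 7]]

Insert each entry of the permutation into P by Schensted row insertion, recording in Q the position of each new cell.

Insert 3: appended to row 1. P = [[3]].
Insert 4: appended to row 1. P = [[3, 4]].
Insert 1: 1 bumps 3 from row 1; 3 starts row 2. P = [[1, 4], [3]].
Insert 6: appended to row 1. P = [[1, 4, 6], [3]].
Insert 2: 2 bumps 4 from row 1; 4 appends to row 2. P = [[1, 2, 6], [3, 4]].
Insert 7: appended to row 1. P = [[1, 2, 6, 7], [3, 4]].
Insert 5: 5 bumps 6 from row 1; 6 appends to row 2. P = [[1, 2, 5, 7], [3, 4, 6]].

So P = [[1, 2, 5, 7], [3, 4, 6]], Q = [[1, 2, 4, 6], [3, 5, 7]].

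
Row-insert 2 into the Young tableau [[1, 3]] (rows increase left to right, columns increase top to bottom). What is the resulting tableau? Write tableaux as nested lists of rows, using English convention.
In row 1, 2 replaces 3 (the leftmost entry greater than 2); 3 is bumped to row 2. 3 starts a new row 2. The new tableau is [[1, 2], [3]].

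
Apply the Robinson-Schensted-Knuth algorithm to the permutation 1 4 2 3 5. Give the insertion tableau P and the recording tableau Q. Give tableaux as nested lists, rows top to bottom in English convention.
Insert each entry of the permutation into P by Schensted row insertion, recording in Q the position of each new cell.

Insert 1: appended to row 1. P = [[1]].
Insert 4: appended to row 1. P = [[1, 4]].
Insert 2: 2 bumps 4 from row 1; 4 starts row 2. P = [[1, 2], [4]].
Insert 3: appended to row 1. P = [[1, 2, 3], [4]].
Insert 5: appended to row 1. P = [[1, 2, 3, 5], [4]].

So P = [[1, 2, 3, 5], [4]], Q = [[1, 2, 4, 5], [3]].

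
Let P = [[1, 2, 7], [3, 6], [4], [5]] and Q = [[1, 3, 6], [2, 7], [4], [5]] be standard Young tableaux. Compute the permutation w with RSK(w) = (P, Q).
Reverse the RSK construction: for i from n down to 1, find the cell of Q containing i, remove the entry at that cell from P, and reverse-bump it up through P; the value ejected from row 1 is w(i).

Step i=7: Q has 7 at row 2, column 2; remove 6 from row 2 of P and reverse-bump: 6 enters row 1 and ejects 2. So w(7) = 2. P is now [[1, 6, 7], [3], [4], [5]].
Step i=6: Q has 6 at row 1, column 3; remove that cell from P, ejecting 7. So w(6) = 7. P is now [[1, 6], [3], [4], [5]].
Step i=5: Q has 5 at row 4, column 1; remove 5 from row 4 of P and reverse-bump: 5 enters row 3 and ejects 4; 4 enters row 2 and ejects 3; 3 enters row 1 and ejects 1. So w(5) = 1. P is now [[3, 6], [4], [5]].
Step i=4: Q has 4 at row 3, column 1; remove 5 from row 3 of P and reverse-bump: 5 enters row 2 and ejects 4; 4 enters row 1 and ejects 3. So w(4) = 3. P is now [[4, 6], [5]].
Step i=3: Q has 3 at row 1, column 2; remove that cell from P, ejecting 6. So w(3) = 6. P is now [[4], [5]].
Step i=2: Q has 2 at row 2, column 1; remove 5 from row 2 of P and reverse-bump: 5 enters row 1 and ejects 4. So w(2) = 4. P is now [[5]].
Step i=1: Q has 1 at row 1, column 1; remove that cell from P, ejecting 5. So w(1) = 5. P is now [].

So w = 5 4 6 3 1 7 2.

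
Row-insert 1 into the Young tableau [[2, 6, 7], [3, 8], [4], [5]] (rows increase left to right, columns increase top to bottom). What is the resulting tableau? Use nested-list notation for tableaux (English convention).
In row 1, 1 replaces 2 (the leftmost entry greater than 1); 2 is bumped to row 2. In row 2, 2 replaces 3 (the leftmost entry greater than 2); 3 is bumped to row 3. In row 3, 3 replaces 4 (the leftmost entry greater than 3); 4 is bumped to row 4. In row 4, 4 replaces 5 (the leftmost entry greater than 4); 5 is bumped to row 5. 5 starts a new row 5. The new tableau is [[1, 6, 7], [2, 8], [3], [4], [5]].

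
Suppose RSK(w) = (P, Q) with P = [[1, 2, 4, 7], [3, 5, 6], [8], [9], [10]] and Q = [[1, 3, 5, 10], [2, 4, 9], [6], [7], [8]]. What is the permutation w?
3 1 10 5 9 8 6 2 4 7

Reverse the RSK construction: for i from n down to 1, find the cell of Q containing i, remove the entry at that cell from P, and reverse-bump it up through P; the value ejected from row 1 is w(i).

Step i=10: Q has 10 at row 1, column 4; remove that cell from P, ejecting 7. So w(10) = 7. P is now [[1, 2, 4], [3, 5, 6], [8], [9], [10]].
Step i=9: Q has 9 at row 2, column 3; remove 6 from row 2 of P and reverse-bump: 6 enters row 1 and ejects 4. So w(9) = 4. P is now [[1, 2, 6], [3, 5], [8], [9], [10]].
Step i=8: Q has 8 at row 5, column 1; remove 10 from row 5 of P and reverse-bump: 10 enters row 4 and ejects 9; 9 enters row 3 and ejects 8; 8 enters row 2 and ejects 5; 5 enters row 1 and ejects 2. So w(8) = 2. P is now [[1, 5, 6], [3, 8], [9], [10]].
Step i=7: Q has 7 at row 4, column 1; remove 10 from row 4 of P and reverse-bump: 10 enters row 3 and ejects 9; 9 enters row 2 and ejects 8; 8 enters row 1 and ejects 6. So w(7) = 6. P is now [[1, 5, 8], [3, 9], [10]].
Step i=6: Q has 6 at row 3, column 1; remove 10 from row 3 of P and reverse-bump: 10 enters row 2 and ejects 9; 9 enters row 1 and ejects 8. So w(6) = 8. P is now [[1, 5, 9], [3, 10]].
Step i=5: Q has 5 at row 1, column 3; remove that cell from P, ejecting 9. So w(5) = 9. P is now [[1, 5], [3, 10]].
Step i=4: Q has 4 at row 2, column 2; remove 10 from row 2 of P and reverse-bump: 10 enters row 1 and ejects 5. So w(4) = 5. P is now [[1, 10], [3]].
Step i=3: Q has 3 at row 1, column 2; remove that cell from P, ejecting 10. So w(3) = 10. P is now [[1], [3]].
Step i=2: Q has 2 at row 2, column 1; remove 3 from row 2 of P and reverse-bump: 3 enters row 1 and ejects 1. So w(2) = 1. P is now [[3]].
Step i=1: Q has 1 at row 1, column 1; remove that cell from P, ejecting 3. So w(1) = 3. P is now [].

So w = 3 1 10 5 9 8 6 2 4 7.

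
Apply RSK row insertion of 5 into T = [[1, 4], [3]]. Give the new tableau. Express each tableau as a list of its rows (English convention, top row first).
5 is larger than every entry of row 1, so it is appended to row 1. The new tableau is [[1, 4, 5], [3]].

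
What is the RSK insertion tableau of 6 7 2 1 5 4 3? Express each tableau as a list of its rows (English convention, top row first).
Insert 6: appended to row 1. P = [[6]].
Insert 7: appended to row 1. P = [[6, 7]].
Insert 2: 2 bumps 6 from row 1; 6 starts row 2. P = [[2, 7], [6]].
Insert 1: 1 bumps 2 from row 1; 2 bumps 6 from row 2; 6 starts row 3. P = [[1, 7], [2], [6]].
Insert 5: 5 bumps 7 from row 1; 7 appends to row 2. P = [[1, 5], [2, 7], [6]].
Insert 4: 4 bumps 5 from row 1; 5 bumps 7 from row 2; 7 appends to row 3. P = [[1, 4], [2, 5], [6, 7]].
Insert 3: 3 bumps 4 from row 1; 4 bumps 5 from row 2; 5 bumps 6 from row 3; 6 starts row 4. P = [[1, 3], [2, 4], [5, 7], [6]].

So P = [[1, 3], [2, 4], [5, 7], [6]].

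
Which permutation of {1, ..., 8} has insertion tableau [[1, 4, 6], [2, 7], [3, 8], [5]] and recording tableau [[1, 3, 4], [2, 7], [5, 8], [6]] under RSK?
5 3 4 8 2 1 7 6

Reverse the RSK construction: for i from n down to 1, find the cell of Q containing i, remove the entry at that cell from P, and reverse-bump it up through P; the value ejected from row 1 is w(i).

Step i=8: Q has 8 at row 3, column 2; remove 8 from row 3 of P and reverse-bump: 8 enters row 2 and ejects 7; 7 enters row 1 and ejects 6. So w(8) = 6. P is now [[1, 4, 7], [2, 8], [3], [5]].
Step i=7: Q has 7 at row 2, column 2; remove 8 from row 2 of P and reverse-bump: 8 enters row 1 and ejects 7. So w(7) = 7. P is now [[1, 4, 8], [2], [3], [5]].
Step i=6: Q has 6 at row 4, column 1; remove 5 from row 4 of P and reverse-bump: 5 enters row 3 and ejects 3; 3 enters row 2 and ejects 2; 2 enters row 1 and ejects 1. So w(6) = 1. P is now [[2, 4, 8], [3], [5]].
Step i=5: Q has 5 at row 3, column 1; remove 5 from row 3 of P and reverse-bump: 5 enters row 2 and ejects 3; 3 enters row 1 and ejects 2. So w(5) = 2. P is now [[3, 4, 8], [5]].
Step i=4: Q has 4 at row 1, column 3; remove that cell from P, ejecting 8. So w(4) = 8. P is now [[3, 4], [5]].
Step i=3: Q has 3 at row 1, column 2; remove that cell from P, ejecting 4. So w(3) = 4. P is now [[3], [5]].
Step i=2: Q has 2 at row 2, column 1; remove 5 from row 2 of P and reverse-bump: 5 enters row 1 and ejects 3. So w(2) = 3. P is now [[5]].
Step i=1: Q has 1 at row 1, column 1; remove that cell from P, ejecting 5. So w(1) = 5. P is now [].

So w = 5 3 4 8 2 1 7 6.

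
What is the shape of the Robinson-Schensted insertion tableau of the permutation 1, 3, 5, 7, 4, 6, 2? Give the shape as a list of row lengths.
[4, 2, 1]

RSK row insertion gives P = [[1, 2, 4, 6], [3, 7], [5]], which has shape [4, 2, 1].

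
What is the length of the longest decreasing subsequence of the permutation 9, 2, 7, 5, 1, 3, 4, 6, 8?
4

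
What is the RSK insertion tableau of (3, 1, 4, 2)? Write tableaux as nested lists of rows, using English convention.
Insert 3: appended to row 1. P = [[3]].
Insert 1: 1 bumps 3 from row 1; 3 starts row 2. P = [[1], [3]].
Insert 4: appended to row 1. P = [[1, 4], [3]].
Insert 2: 2 bumps 4 from row 1; 4 appends to row 2. P = [[1, 2], [3, 4]].

So P = [[1, 2], [3, 4]].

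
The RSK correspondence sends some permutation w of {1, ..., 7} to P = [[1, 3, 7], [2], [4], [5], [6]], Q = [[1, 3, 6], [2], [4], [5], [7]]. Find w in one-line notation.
6 2 5 4 3 7 1

Reverse the RSK construction: for i from n down to 1, find the cell of Q containing i, remove the entry at that cell from P, and reverse-bump it up through P; the value ejected from row 1 is w(i).

Step i=7: Q has 7 at row 5, column 1; remove 6 from row 5 of P and reverse-bump: 6 enters row 4 and ejects 5; 5 enters row 3 and ejects 4; 4 enters row 2 and ejects 2; 2 enters row 1 and ejects 1. So w(7) = 1. P is now [[2, 3, 7], [4], [5], [6]].
Step i=6: Q has 6 at row 1, column 3; remove that cell from P, ejecting 7. So w(6) = 7. P is now [[2, 3], [4], [5], [6]].
Step i=5: Q has 5 at row 4, column 1; remove 6 from row 4 of P and reverse-bump: 6 enters row 3 and ejects 5; 5 enters row 2 and ejects 4; 4 enters row 1 and ejects 3. So w(5) = 3. P is now [[2, 4], [5], [6]].
Step i=4: Q has 4 at row 3, column 1; remove 6 from row 3 of P and reverse-bump: 6 enters row 2 and ejects 5; 5 enters row 1 and ejects 4. So w(4) = 4. P is now [[2, 5], [6]].
Step i=3: Q has 3 at row 1, column 2; remove that cell from P, ejecting 5. So w(3) = 5. P is now [[2], [6]].
Step i=2: Q has 2 at row 2, column 1; remove 6 from row 2 of P and reverse-bump: 6 enters row 1 and ejects 2. So w(2) = 2. P is now [[6]].
Step i=1: Q has 1 at row 1, column 1; remove that cell from P, ejecting 6. So w(1) = 6. P is now [].

So w = 6 2 5 4 3 7 1.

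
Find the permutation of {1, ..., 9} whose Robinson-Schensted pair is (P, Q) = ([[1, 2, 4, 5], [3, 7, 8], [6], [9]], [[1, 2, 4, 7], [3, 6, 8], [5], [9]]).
1 9 6 7 3 4 8 5 2

Reverse the RSK construction: for i from n down to 1, find the cell of Q containing i, remove the entry at that cell from P, and reverse-bump it up through P; the value ejected from row 1 is w(i).

Step i=9: Q has 9 at row 4, column 1; remove 9 from row 4 of P and reverse-bump: 9 enters row 3 and ejects 6; 6 enters row 2 and ejects 3; 3 enters row 1 and ejects 2. So w(9) = 2. P is now [[1, 3, 4, 5], [6, 7, 8], [9]].
Step i=8: Q has 8 at row 2, column 3; remove 8 from row 2 of P and reverse-bump: 8 enters row 1 and ejects 5. So w(8) = 5. P is now [[1, 3, 4, 8], [6, 7], [9]].
Step i=7: Q has 7 at row 1, column 4; remove that cell from P, ejecting 8. So w(7) = 8. P is now [[1, 3, 4], [6, 7], [9]].
Step i=6: Q has 6 at row 2, column 2; remove 7 from row 2 of P and reverse-bump: 7 enters row 1 and ejects 4. So w(6) = 4. P is now [[1, 3, 7], [6], [9]].
Step i=5: Q has 5 at row 3, column 1; remove 9 from row 3 of P and reverse-bump: 9 enters row 2 and ejects 6; 6 enters row 1 and ejects 3. So w(5) = 3. P is now [[1, 6, 7], [9]].
Step i=4: Q has 4 at row 1, column 3; remove that cell from P, ejecting 7. So w(4) = 7. P is now [[1, 6], [9]].
Step i=3: Q has 3 at row 2, column 1; remove 9 from row 2 of P and reverse-bump: 9 enters row 1 and ejects 6. So w(3) = 6. P is now [[1, 9]].
Step i=2: Q has 2 at row 1, column 2; remove that cell from P, ejecting 9. So w(2) = 9. P is now [[1]].
Step i=1: Q has 1 at row 1, column 1; remove that cell from P, ejecting 1. So w(1) = 1. P is now [].

So w = 1 9 6 7 3 4 8 5 2.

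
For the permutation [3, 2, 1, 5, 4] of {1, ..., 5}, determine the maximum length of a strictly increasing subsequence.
2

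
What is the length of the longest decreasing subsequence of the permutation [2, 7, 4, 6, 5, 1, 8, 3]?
4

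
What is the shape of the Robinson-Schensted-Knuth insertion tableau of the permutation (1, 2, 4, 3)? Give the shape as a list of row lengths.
[3, 1]

RSK row insertion gives P = [[1, 2, 3], [4]], which has shape [3, 1].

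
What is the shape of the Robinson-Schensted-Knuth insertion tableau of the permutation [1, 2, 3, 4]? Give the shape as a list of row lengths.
Row-insert each entry into an empty tableau.

After inserting 1: P = [[1]].
After inserting 2: P = [[1, 2]].
After inserting 3: P = [[1, 2, 3]].
After inserting 4: P = [[1, 2, 3, 4]].

The final insertion tableau P = [[1, 2, 3, 4]] has shape [4].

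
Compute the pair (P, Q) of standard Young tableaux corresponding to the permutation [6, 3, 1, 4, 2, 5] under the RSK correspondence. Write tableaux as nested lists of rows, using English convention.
P = [[1, 2, 5], [3, 4], [6]], Q = [[1, 4, 6], [2, 5], [3]]

Insert each entry of the permutation into P by Schensted row insertion, recording in Q the position of each new cell.

Insert 6: appended to row 1. P = [[6]].
Insert 3: 3 bumps 6 from row 1; 6 starts row 2. P = [[3], [6]].
Insert 1: 1 bumps 3 from row 1; 3 bumps 6 from row 2; 6 starts row 3. P = [[1], [3], [6]].
Insert 4: appended to row 1. P = [[1, 4], [3], [6]].
Insert 2: 2 bumps 4 from row 1; 4 appends to row 2. P = [[1, 2], [3, 4], [6]].
Insert 5: appended to row 1. P = [[1, 2, 5], [3, 4], [6]].

So P = [[1, 2, 5], [3, 4], [6]], Q = [[1, 4, 6], [2, 5], [3]].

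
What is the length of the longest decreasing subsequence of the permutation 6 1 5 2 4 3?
4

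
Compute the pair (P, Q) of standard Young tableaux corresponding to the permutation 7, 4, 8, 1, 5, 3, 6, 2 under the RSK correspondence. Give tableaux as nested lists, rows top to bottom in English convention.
Insert each entry of the permutation into P by Schensted row insertion, recording in Q the position of each new cell.

Insert 7: appended to row 1. P = [[7]].
Insert 4: 4 bumps 7 from row 1; 7 starts row 2. P = [[4], [7]].
Insert 8: appended to row 1. P = [[4, 8], [7]].
Insert 1: 1 bumps 4 from row 1; 4 bumps 7 from row 2; 7 starts row 3. P = [[1, 8], [4], [7]].
Insert 5: 5 bumps 8 from row 1; 8 appends to row 2. P = [[1, 5], [4, 8], [7]].
Insert 3: 3 bumps 5 from row 1; 5 bumps 8 from row 2; 8 appends to row 3. P = [[1, 3], [4, 5], [7, 8]].
Insert 6: appended to row 1. P = [[1, 3, 6], [4, 5], [7, 8]].
Insert 2: 2 bumps 3 from row 1; 3 bumps 4 from row 2; 4 bumps 7 from row 3; 7 starts row 4. P = [[1, 2, 6], [3, 5], [4, 8], [7]].

So P = [[1, 2, 6], [3, 5], [4, 8], [7]], Q = [[1, 3, 7], [2, 5], [4, 6], [8]].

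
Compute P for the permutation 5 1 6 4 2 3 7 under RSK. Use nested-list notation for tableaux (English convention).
Insert 5: appended to row 1. P = [[5]].
Insert 1: 1 bumps 5 from row 1; 5 starts row 2. P = [[1], [5]].
Insert 6: appended to row 1. P = [[1, 6], [5]].
Insert 4: 4 bumps 6 from row 1; 6 appends to row 2. P = [[1, 4], [5, 6]].
Insert 2: 2 bumps 4 from row 1; 4 bumps 5 from row 2; 5 starts row 3. P = [[1, 2], [4, 6], [5]].
Insert 3: appended to row 1. P = [[1, 2, 3], [4, 6], [5]].
Insert 7: appended to row 1. P = [[1, 2, 3, 7], [4, 6], [5]].

So P = [[1, 2, 3, 7], [4, 6], [5]].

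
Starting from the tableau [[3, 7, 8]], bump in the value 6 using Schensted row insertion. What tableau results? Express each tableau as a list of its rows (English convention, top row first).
[[3, 6, 8], [7]]

In row 1, 6 replaces 7 (the leftmost entry greater than 6); 7 is bumped to row 2. 7 starts a new row 2. The new tableau is [[3, 6, 8], [7]].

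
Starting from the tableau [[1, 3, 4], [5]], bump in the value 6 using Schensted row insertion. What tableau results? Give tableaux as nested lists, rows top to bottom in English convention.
6 is larger than every entry of row 1, so it is appended to row 1. The new tableau is [[1, 3, 4, 6], [5]].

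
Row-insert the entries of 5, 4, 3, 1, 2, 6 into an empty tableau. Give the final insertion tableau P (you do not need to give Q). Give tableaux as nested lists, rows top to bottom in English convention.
P = [[1, 2, 6], [3], [4], [5]]

Insert 5: appended to row 1. P = [[5]].
Insert 4: 4 bumps 5 from row 1; 5 starts row 2. P = [[4], [5]].
Insert 3: 3 bumps 4 from row 1; 4 bumps 5 from row 2; 5 starts row 3. P = [[3], [4], [5]].
Insert 1: 1 bumps 3 from row 1; 3 bumps 4 from row 2; 4 bumps 5 from row 3; 5 starts row 4. P = [[1], [3], [4], [5]].
Insert 2: appended to row 1. P = [[1, 2], [3], [4], [5]].
Insert 6: appended to row 1. P = [[1, 2, 6], [3], [4], [5]].

So P = [[1, 2, 6], [3], [4], [5]].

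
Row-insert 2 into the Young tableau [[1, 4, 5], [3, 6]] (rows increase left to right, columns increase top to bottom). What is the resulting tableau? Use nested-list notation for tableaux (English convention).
[[1, 2, 5], [3, 4], [6]]

In row 1, 2 replaces 4 (the leftmost entry greater than 2); 4 is bumped to row 2. In row 2, 4 replaces 6 (the leftmost entry greater than 4); 6 is bumped to row 3. 6 starts a new row 3. The new tableau is [[1, 2, 5], [3, 4], [6]].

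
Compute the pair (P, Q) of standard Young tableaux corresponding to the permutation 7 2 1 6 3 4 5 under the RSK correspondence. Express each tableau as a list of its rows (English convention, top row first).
P = [[1, 3, 4, 5], [2, 6], [7]], Q = [[1, 4, 6, 7], [2, 5], [3]]

Insert each entry of the permutation into P by Schensted row insertion, recording in Q the position of each new cell.

Insert 7: appended to row 1. P = [[7]].
Insert 2: 2 bumps 7 from row 1; 7 starts row 2. P = [[2], [7]].
Insert 1: 1 bumps 2 from row 1; 2 bumps 7 from row 2; 7 starts row 3. P = [[1], [2], [7]].
Insert 6: appended to row 1. P = [[1, 6], [2], [7]].
Insert 3: 3 bumps 6 from row 1; 6 appends to row 2. P = [[1, 3], [2, 6], [7]].
Insert 4: appended to row 1. P = [[1, 3, 4], [2, 6], [7]].
Insert 5: appended to row 1. P = [[1, 3, 4, 5], [2, 6], [7]].

So P = [[1, 3, 4, 5], [2, 6], [7]], Q = [[1, 4, 6, 7], [2, 5], [3]].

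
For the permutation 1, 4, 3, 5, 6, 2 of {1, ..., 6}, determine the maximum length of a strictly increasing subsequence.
4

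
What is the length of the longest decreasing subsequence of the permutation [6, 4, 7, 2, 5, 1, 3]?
4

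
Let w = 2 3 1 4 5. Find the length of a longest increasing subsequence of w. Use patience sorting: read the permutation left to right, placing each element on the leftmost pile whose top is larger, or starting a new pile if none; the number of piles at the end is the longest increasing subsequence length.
4

2: new pile. tops = [2]
3: new pile. tops = [2, 3]
1: onto pile 1 (replacing 2). tops = [1, 3]
4: new pile. tops = [1, 3, 4]
5: new pile. tops = [1, 3, 4, 5]

4 piles, so the longest increasing subsequence has length 4.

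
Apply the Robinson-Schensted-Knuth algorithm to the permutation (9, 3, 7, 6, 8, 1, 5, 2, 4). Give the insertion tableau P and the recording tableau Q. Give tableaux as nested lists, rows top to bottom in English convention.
Insert each entry of the permutation into P by Schensted row insertion, recording in Q the position of each new cell.

Insert 9: appended to row 1. P = [[9]], Q = [[1]].
Insert 3: 3 bumps 9 from row 1; 9 starts row 2. P = [[3], [9]], Q = [[1], [2]].
Insert 7: appended to row 1. P = [[3, 7], [9]], Q = [[1, 3], [2]].
Insert 6: 6 bumps 7 from row 1; 7 bumps 9 from row 2; 9 starts row 3. P = [[3, 6], [7], [9]], Q = [[1, 3], [2], [4]].
Insert 8: appended to row 1. P = [[3, 6, 8], [7], [9]], Q = [[1, 3, 5], [2], [4]].
Insert 1: 1 bumps 3 from row 1; 3 bumps 7 from row 2; 7 bumps 9 from row 3; 9 starts row 4. P = [[1, 6, 8], [3], [7], [9]], Q = [[1, 3, 5], [2], [4], [6]].
Insert 5: 5 bumps 6 from row 1; 6 appends to row 2. P = [[1, 5, 8], [3, 6], [7], [9]], Q = [[1, 3, 5], [2, 7], [4], [6]].
Insert 2: 2 bumps 5 from row 1; 5 bumps 6 from row 2; 6 bumps 7 from row 3; 7 bumps 9 from row 4; 9 starts row 5. P = [[1, 2, 8], [3, 5], [6], [7], [9]], Q = [[1, 3, 5], [2, 7], [4], [6], [8]].
Insert 4: 4 bumps 8 from row 1; 8 appends to row 2. P = [[1, 2, 4], [3, 5, 8], [6], [7], [9]], Q = [[1, 3, 5], [2, 7, 9], [4], [6], [8]].

So P = [[1, 2, 4], [3, 5, 8], [6], [7], [9]], Q = [[1, 3, 5], [2, 7, 9], [4], [6], [8]].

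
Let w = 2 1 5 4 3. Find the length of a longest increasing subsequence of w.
2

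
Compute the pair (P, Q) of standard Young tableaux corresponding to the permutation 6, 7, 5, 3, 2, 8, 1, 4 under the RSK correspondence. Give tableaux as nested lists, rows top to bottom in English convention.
P = [[1, 4, 8], [2, 7], [3], [5], [6]], Q = [[1, 2, 6], [3, 8], [4], [5], [7]]

Insert each entry of the permutation into P by Schensted row insertion, recording in Q the position of each new cell.

Insert 6: appended to row 1. P = [[6]].
Insert 7: appended to row 1. P = [[6, 7]].
Insert 5: 5 bumps 6 from row 1; 6 starts row 2. P = [[5, 7], [6]].
Insert 3: 3 bumps 5 from row 1; 5 bumps 6 from row 2; 6 starts row 3. P = [[3, 7], [5], [6]].
Insert 2: 2 bumps 3 from row 1; 3 bumps 5 from row 2; 5 bumps 6 from row 3; 6 starts row 4. P = [[2, 7], [3], [5], [6]].
Insert 8: appended to row 1. P = [[2, 7, 8], [3], [5], [6]].
Insert 1: 1 bumps 2 from row 1; 2 bumps 3 from row 2; 3 bumps 5 from row 3; 5 bumps 6 from row 4; 6 starts row 5. P = [[1, 7, 8], [2], [3], [5], [6]].
Insert 4: 4 bumps 7 from row 1; 7 appends to row 2. P = [[1, 4, 8], [2, 7], [3], [5], [6]].

So P = [[1, 4, 8], [2, 7], [3], [5], [6]], Q = [[1, 2, 6], [3, 8], [4], [5], [7]].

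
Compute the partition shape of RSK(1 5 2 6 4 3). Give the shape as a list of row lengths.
Row-insert each entry into an empty tableau.

After inserting 1: P = [[1]].
After inserting 5: P = [[1, 5]].
After inserting 2: P = [[1, 2], [5]].
After inserting 6: P = [[1, 2, 6], [5]].
After inserting 4: P = [[1, 2, 4], [5, 6]].
After inserting 3: P = [[1, 2, 3], [4, 6], [5]].

The final insertion tableau P = [[1, 2, 3], [4, 6], [5]] has shape [3, 2, 1].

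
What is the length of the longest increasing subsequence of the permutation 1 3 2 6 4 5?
4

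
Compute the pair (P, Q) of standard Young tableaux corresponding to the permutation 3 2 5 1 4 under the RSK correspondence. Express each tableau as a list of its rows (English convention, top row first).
P = [[1, 4], [2, 5], [3]], Q = [[1, 3], [2, 5], [4]]

Insert each entry of the permutation into P by Schensted row insertion, recording in Q the position of each new cell.

Insert 3: appended to row 1. P = [[3]].
Insert 2: 2 bumps 3 from row 1; 3 starts row 2. P = [[2], [3]].
Insert 5: appended to row 1. P = [[2, 5], [3]].
Insert 1: 1 bumps 2 from row 1; 2 bumps 3 from row 2; 3 starts row 3. P = [[1, 5], [2], [3]].
Insert 4: 4 bumps 5 from row 1; 5 appends to row 2. P = [[1, 4], [2, 5], [3]].

So P = [[1, 4], [2, 5], [3]], Q = [[1, 3], [2, 5], [4]].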